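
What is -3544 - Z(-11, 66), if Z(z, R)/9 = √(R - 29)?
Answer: -3544 - 9*√37 ≈ -3598.7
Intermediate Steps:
Z(z, R) = 9*√(-29 + R) (Z(z, R) = 9*√(R - 29) = 9*√(-29 + R))
-3544 - Z(-11, 66) = -3544 - 9*√(-29 + 66) = -3544 - 9*√37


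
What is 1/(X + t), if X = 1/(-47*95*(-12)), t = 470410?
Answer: 53580/25204567801 ≈ 2.1258e-6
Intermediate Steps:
X = 1/53580 (X = 1/(-4465*(-12)) = 1/53580 ≈ 1.8664e-5)
1/(X + t) = 1/(1/53580 + 470410) = 1/(25204567801/53580) = 53580/25204567801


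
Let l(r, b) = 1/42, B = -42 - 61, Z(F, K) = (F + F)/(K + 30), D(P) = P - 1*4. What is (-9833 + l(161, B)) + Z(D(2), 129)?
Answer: -7296087/742 ≈ -9833.0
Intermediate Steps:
D(P) = -4 + P (D(P) = P - 4 = -4 + P)
Z(F, K) = 2*F/(30 + K) (Z(F, K) = (2*F)/(30 + K) = 2*F/(30 + K))
B = -103
l(r, b) = 1/42
(-9833 + l(161, B)) + Z(D(2), 129) = (-9833 + 1/42) + 2*(-4 + 2)/(30 + 129) = -412985/42 + 2*(-2)/159 = -412985/42 + 2*(-2)*(1/159) = -412985/42 - 4/159 = -7296087/742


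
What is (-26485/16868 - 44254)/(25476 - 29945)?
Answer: 746502957/75383092 ≈ 9.9028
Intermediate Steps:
(-26485/16868 - 44254)/(25476 - 29945) = (-26485*1/16868 - 44254)/(-4469) = (-26485/16868 - 44254)*(-1/4469) = -746502957/16868*(-1/4469) = 746502957/75383092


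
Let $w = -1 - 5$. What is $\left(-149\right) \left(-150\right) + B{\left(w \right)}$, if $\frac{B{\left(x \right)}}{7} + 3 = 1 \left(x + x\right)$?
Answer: $22245$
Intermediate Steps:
$w = -6$
$B{\left(x \right)} = -21 + 14 x$ ($B{\left(x \right)} = -21 + 7 \cdot 1 \left(x + x\right) = -21 + 7 \cdot 1 \cdot 2 x = -21 + 7 \cdot 2 x = -21 + 14 x$)
$\left(-149\right) \left(-150\right) + B{\left(w \right)} = \left(-149\right) \left(-150\right) + \left(-21 + 14 \left(-6\right)\right) = 22350 - 105 = 22245$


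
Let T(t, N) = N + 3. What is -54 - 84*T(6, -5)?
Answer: 114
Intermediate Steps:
T(t, N) = 3 + N
-54 - 84*T(6, -5) = -54 - 84*(3 - 5) = -54 - 84*(-2) = -54 + 168 = 114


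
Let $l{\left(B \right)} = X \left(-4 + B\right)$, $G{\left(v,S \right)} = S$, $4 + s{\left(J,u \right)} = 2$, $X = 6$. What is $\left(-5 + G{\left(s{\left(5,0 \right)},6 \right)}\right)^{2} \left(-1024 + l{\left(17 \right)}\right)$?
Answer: $-946$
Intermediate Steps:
$s{\left(J,u \right)} = -2$ ($s{\left(J,u \right)} = -4 + 2 = -2$)
$l{\left(B \right)} = -24 + 6 B$ ($l{\left(B \right)} = 6 \left(-4 + B\right) = -24 + 6 B$)
$\left(-5 + G{\left(s{\left(5,0 \right)},6 \right)}\right)^{2} \left(-1024 + l{\left(17 \right)}\right) = \left(-5 + 6\right)^{2} \left(-1024 + \left(-24 + 6 \cdot 17\right)\right) = 1^{2} \left(-1024 + \left(-24 + 102\right)\right) = 1 \left(-1024 + 78\right) = 1 \left(-946\right) = -946$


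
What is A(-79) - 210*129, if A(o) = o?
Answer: -27169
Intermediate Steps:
A(-79) - 210*129 = -79 - 210*129 = -79 - 27090 = -27169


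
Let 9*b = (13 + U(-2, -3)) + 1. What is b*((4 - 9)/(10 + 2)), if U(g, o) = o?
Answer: -55/108 ≈ -0.50926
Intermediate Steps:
b = 11/9 (b = ((13 - 3) + 1)/9 = (10 + 1)/9 = (1/9)*11 = 11/9 ≈ 1.2222)
b*((4 - 9)/(10 + 2)) = 11*((4 - 9)/(10 + 2))/9 = 11*(-5/12)/9 = 11*(-5*1/12)/9 = (11/9)*(-5/12) = -55/108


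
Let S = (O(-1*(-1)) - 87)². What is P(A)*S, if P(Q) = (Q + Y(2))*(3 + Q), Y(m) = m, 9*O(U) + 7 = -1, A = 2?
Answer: 12513620/81 ≈ 1.5449e+5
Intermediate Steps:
O(U) = -8/9 (O(U) = -7/9 + (⅑)*(-1) = -7/9 - ⅑ = -8/9)
S = 625681/81 (S = (-8/9 - 87)² = (-791/9)² = 625681/81 ≈ 7724.5)
P(Q) = (2 + Q)*(3 + Q) (P(Q) = (Q + 2)*(3 + Q) = (2 + Q)*(3 + Q))
P(A)*S = (6 + 2² + 5*2)*(625681/81) = (6 + 4 + 10)*(625681/81) = 20*(625681/81) = 12513620/81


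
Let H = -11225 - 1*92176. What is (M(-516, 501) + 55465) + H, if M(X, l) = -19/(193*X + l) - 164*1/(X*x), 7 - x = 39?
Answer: -6535773506477/136343712 ≈ -47936.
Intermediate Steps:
x = -32 (x = 7 - 1*39 = 7 - 39 = -32)
H = -103401 (H = -11225 - 92176 = -103401)
M(X, l) = -19/(l + 193*X) + 41/(8*X) (M(X, l) = -19/(193*X + l) - 164*(-1/(32*X)) = -19/(l + 193*X) - 164*(-1/(32*X)) = -19/(l + 193*X) - (-41)/(8*X) = -19/(l + 193*X) + 41/(8*X))
(M(-516, 501) + 55465) + H = ((1/8)*(41*501 + 7761*(-516))/(-516*(501 + 193*(-516))) + 55465) - 103401 = ((1/8)*(-1/516)*(20541 - 4004676)/(501 - 99588) + 55465) - 103401 = ((1/8)*(-1/516)*(-3984135)/(-99087) + 55465) - 103401 = ((1/8)*(-1/516)*(-1/99087)*(-3984135) + 55465) - 103401 = (-1328045/136343712 + 55465) - 103401 = 7562302658035/136343712 - 103401 = -6535773506477/136343712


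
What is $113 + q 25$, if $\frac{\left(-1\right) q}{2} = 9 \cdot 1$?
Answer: $-337$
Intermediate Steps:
$q = -18$ ($q = - 2 \cdot 9 \cdot 1 = \left(-2\right) 9 = -18$)
$113 + q 25 = 113 - 450 = -337$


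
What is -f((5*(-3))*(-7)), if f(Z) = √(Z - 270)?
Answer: -I*√165 ≈ -12.845*I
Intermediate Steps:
f(Z) = √(-270 + Z)
-f((5*(-3))*(-7)) = -√(-270 + (5*(-3))*(-7)) = -√(-270 - 15*(-7)) = -√(-270 + 105) = -√(-165) = -I*√165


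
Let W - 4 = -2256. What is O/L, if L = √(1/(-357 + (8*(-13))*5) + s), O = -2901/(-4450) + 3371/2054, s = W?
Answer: -5239901*I*√192453265/1504344850125 ≈ -0.048321*I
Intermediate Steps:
W = -2252 (W = 4 - 2256 = -2252)
s = -2252
O = 5239901/2285075 (O = -2901*(-1/4450) + 3371*(1/2054) = 2901/4450 + 3371/2054 = 5239901/2285075 ≈ 2.2931)
L = 3*I*√192453265/877 (L = √(1/(-357 + (8*(-13))*5) - 2252) = √(1/(-357 - 104*5) - 2252) = √(1/(-357 - 520) - 2252) = √(1/(-877) - 2252) = √(-1/877 - 2252) = √(-1975005/877) = 3*I*√192453265/877 ≈ 47.455*I)
O/L = 5239901/(2285075*((3*I*√192453265/877))) = 5239901*(-I*√192453265/658335)/2285075 = -5239901*I*√192453265/1504344850125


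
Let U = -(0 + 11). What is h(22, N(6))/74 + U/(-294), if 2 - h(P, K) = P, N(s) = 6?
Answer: -2533/10878 ≈ -0.23286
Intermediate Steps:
U = -11 (U = -1*11 = -11)
h(P, K) = 2 - P
h(22, N(6))/74 + U/(-294) = (2 - 1*22)/74 - 11/(-294) = (2 - 22)*(1/74) - 11*(-1/294) = -20*1/74 + 11/294 = -10/37 + 11/294 = -2533/10878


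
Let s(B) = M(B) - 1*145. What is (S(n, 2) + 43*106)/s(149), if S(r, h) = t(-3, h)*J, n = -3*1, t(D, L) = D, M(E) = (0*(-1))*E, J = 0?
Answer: -4558/145 ≈ -31.434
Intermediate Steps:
M(E) = 0 (M(E) = 0*E = 0)
n = -3
S(r, h) = 0 (S(r, h) = -3*0 = 0)
s(B) = -145 (s(B) = 0 - 1*145 = 0 - 145 = -145)
(S(n, 2) + 43*106)/s(149) = (0 + 43*106)/(-145) = (0 + 4558)*(-1/145) = 4558*(-1/145) = -4558/145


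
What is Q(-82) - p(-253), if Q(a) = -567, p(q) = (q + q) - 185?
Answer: 124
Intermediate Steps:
p(q) = -185 + 2*q (p(q) = 2*q - 185 = -185 + 2*q)
Q(-82) - p(-253) = -567 - (-185 + 2*(-253)) = -567 - (-185 - 506) = -567 - 1*(-691) = -567 + 691 = 124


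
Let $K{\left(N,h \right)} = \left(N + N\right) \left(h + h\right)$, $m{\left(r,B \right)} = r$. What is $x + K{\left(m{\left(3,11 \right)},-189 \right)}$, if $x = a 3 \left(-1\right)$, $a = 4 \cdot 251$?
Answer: $-5280$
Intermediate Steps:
$K{\left(N,h \right)} = 4 N h$ ($K{\left(N,h \right)} = 2 N 2 h = 4 N h$)
$a = 1004$
$x = -3012$ ($x = 1004 \cdot 3 \left(-1\right) = 1004 \left(-3\right) = -3012$)
$x + K{\left(m{\left(3,11 \right)},-189 \right)} = -3012 + 4 \cdot 3 \left(-189\right) = -3012 - 2268 = -5280$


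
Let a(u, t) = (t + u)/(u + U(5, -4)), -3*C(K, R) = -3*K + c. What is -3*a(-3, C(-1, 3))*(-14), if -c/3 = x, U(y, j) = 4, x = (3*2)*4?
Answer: 840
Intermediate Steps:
x = 24 (x = 6*4 = 24)
c = -72 (c = -3*24 = -72)
C(K, R) = 24 + K (C(K, R) = -(-3*K - 72)/3 = -(-72 - 3*K)/3 = 24 + K)
a(u, t) = (t + u)/(4 + u) (a(u, t) = (t + u)/(u + 4) = (t + u)/(4 + u))
-3*a(-3, C(-1, 3))*(-14) = -3*((24 - 1) - 3)/(4 - 3)*(-14) = -3*(23 - 3)/1*(-14) = -3*20*(-14) = -60*(-14) = 840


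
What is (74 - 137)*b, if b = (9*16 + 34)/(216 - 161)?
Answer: -11214/55 ≈ -203.89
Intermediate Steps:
b = 178/55 (b = (144 + 34)/55 = 178*(1/55) = 178/55 ≈ 3.2364)
(74 - 137)*b = (74 - 137)*(178/55) = -63*178/55 = -11214/55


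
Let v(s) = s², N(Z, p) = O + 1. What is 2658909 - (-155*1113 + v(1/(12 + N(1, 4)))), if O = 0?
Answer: 478510655/169 ≈ 2.8314e+6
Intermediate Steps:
N(Z, p) = 1 (N(Z, p) = 0 + 1 = 1)
2658909 - (-155*1113 + v(1/(12 + N(1, 4)))) = 2658909 - (-155*1113 + (1/(12 + 1))²) = 2658909 - (-172515 + (1/13)²) = 2658909 - (-172515 + 1/169) = 2658909 - 1*(-29155034/169) = 2658909 + 29155034/169 = 478510655/169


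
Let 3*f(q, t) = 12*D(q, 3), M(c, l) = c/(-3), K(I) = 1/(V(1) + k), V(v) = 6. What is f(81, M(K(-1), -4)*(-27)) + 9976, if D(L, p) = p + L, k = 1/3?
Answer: 10312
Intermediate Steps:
k = ⅓ ≈ 0.33333
D(L, p) = L + p
K(I) = 3/19 (K(I) = 1/(6 + ⅓) = 1/(19/3) = 3/19)
M(c, l) = -c/3 (M(c, l) = c*(-⅓) = -c/3)
f(q, t) = 12 + 4*q (f(q, t) = (12*(q + 3))/3 = (12*(3 + q))/3 = (36 + 12*q)/3 = 12 + 4*q)
f(81, M(K(-1), -4)*(-27)) + 9976 = (12 + 4*81) + 9976 = (12 + 324) + 9976 = 336 + 9976 = 10312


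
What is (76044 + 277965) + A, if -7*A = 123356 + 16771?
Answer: 2337936/7 ≈ 3.3399e+5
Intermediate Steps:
A = -140127/7 (A = -(123356 + 16771)/7 = -1/7*140127 = -140127/7 ≈ -20018.)
(76044 + 277965) + A = (76044 + 277965) - 140127/7 = 354009 - 140127/7 = 2337936/7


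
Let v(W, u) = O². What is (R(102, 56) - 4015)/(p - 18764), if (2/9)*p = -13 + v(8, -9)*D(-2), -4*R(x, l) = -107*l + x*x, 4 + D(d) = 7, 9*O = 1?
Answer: 15354/56467 ≈ 0.27191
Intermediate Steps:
O = ⅑ (O = (⅑)*1 = ⅑ ≈ 0.11111)
D(d) = 3 (D(d) = -4 + 7 = 3)
v(W, u) = 1/81 (v(W, u) = (⅑)² = 1/81)
R(x, l) = -x²/4 + 107*l/4 (R(x, l) = -(-107*l + x*x)/4 = -(-107*l + x²)/4 = -(x² - 107*l)/4 = -x²/4 + 107*l/4)
p = -175/3 (p = 9*(-13 + (1/81)*3)/2 = 9*(-13 + 1/27)/2 = (9/2)*(-350/27) = -175/3 ≈ -58.333)
(R(102, 56) - 4015)/(p - 18764) = ((-¼*102² + (107/4)*56) - 4015)/(-175/3 - 18764) = ((-¼*10404 + 1498) - 4015)/(-56467/3) = ((-2601 + 1498) - 4015)*(-3/56467) = (-1103 - 4015)*(-3/56467) = -5118*(-3/56467) = 15354/56467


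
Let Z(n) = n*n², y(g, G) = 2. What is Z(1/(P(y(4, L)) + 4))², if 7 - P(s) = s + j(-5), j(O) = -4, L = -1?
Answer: 1/4826809 ≈ 2.0718e-7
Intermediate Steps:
P(s) = 11 - s (P(s) = 7 - (s - 4) = 7 - (-4 + s) = 7 + (4 - s) = 11 - s)
Z(n) = n³
Z(1/(P(y(4, L)) + 4))² = ((1/((11 - 1*2) + 4))³)² = ((1/((11 - 2) + 4))³)² = ((1/(9 + 4))³)² = ((1/13)³)² = (1/2197)² = 1/4826809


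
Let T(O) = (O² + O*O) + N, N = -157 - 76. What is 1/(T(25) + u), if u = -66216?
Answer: -1/65199 ≈ -1.5338e-5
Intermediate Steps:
N = -233
T(O) = -233 + 2*O² (T(O) = (O² + O*O) - 233 = (O² + O²) - 233 = 2*O² - 233 = -233 + 2*O²)
1/(T(25) + u) = 1/((-233 + 2*25²) - 66216) = 1/((-233 + 2*625) - 66216) = 1/((-233 + 1250) - 66216) = 1/(1017 - 66216) = 1/(-65199) = -1/65199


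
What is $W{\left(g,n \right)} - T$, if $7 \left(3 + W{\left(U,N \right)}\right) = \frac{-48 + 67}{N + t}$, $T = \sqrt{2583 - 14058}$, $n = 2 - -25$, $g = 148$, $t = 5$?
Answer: $- \frac{653}{224} - 15 i \sqrt{51} \approx -2.9152 - 107.12 i$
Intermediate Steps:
$n = 27$ ($n = 2 + 25 = 27$)
$T = 15 i \sqrt{51}$ ($T = \sqrt{-11475} = 15 i \sqrt{51} \approx 107.12 i$)
$W{\left(U,N \right)} = -3 + \frac{19}{7 \left(5 + N\right)}$ ($W{\left(U,N \right)} = -3 + \frac{\left(-48 + 67\right) \frac{1}{N + 5}}{7} = -3 + \frac{19 \frac{1}{5 + N}}{7} = -3 + \frac{19}{7 \left(5 + N\right)}$)
$W{\left(g,n \right)} - T = \frac{-86 - 567}{7 \left(5 + 27\right)} - 15 i \sqrt{51} = \frac{-86 - 567}{7 \cdot 32} - 15 i \sqrt{51} = \frac{1}{7} \cdot \frac{1}{32} \left(-653\right) - 15 i \sqrt{51} = - \frac{653}{224} - 15 i \sqrt{51}$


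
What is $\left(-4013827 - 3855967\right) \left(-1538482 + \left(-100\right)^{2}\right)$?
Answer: $12028838472708$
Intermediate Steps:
$\left(-4013827 - 3855967\right) \left(-1538482 + \left(-100\right)^{2}\right) = - 7869794 \left(-1538482 + 10000\right) = \left(-7869794\right) \left(-1528482\right) = 12028838472708$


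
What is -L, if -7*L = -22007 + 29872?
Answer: 7865/7 ≈ 1123.6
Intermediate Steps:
L = -7865/7 (L = -(-22007 + 29872)/7 = -⅐*7865 = -7865/7 ≈ -1123.6)
-L = -1*(-7865/7) = 7865/7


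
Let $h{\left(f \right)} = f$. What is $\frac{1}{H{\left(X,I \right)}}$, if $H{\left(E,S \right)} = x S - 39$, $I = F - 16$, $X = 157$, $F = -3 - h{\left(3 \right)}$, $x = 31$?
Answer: $- \frac{1}{721} \approx -0.001387$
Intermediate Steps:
$F = -6$ ($F = -3 - 3 = -6$)
$I = -22$ ($I = -6 - 16 = -22$)
$H{\left(E,S \right)} = -39 + 31 S$ ($H{\left(E,S \right)} = 31 S - 39 = -39 + 31 S$)
$\frac{1}{H{\left(X,I \right)}} = \frac{1}{-39 + 31 \left(-22\right)} = \frac{1}{-39 - 682} = \frac{1}{-721} = - \frac{1}{721}$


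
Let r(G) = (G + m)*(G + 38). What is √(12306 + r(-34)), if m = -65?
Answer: √11910 ≈ 109.13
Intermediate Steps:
r(G) = (-65 + G)*(38 + G) (r(G) = (G - 65)*(G + 38) = (-65 + G)*(38 + G))
√(12306 + r(-34)) = √(12306 + (-2470 + (-34)² - 27*(-34))) = √(12306 + (-2470 + 1156 + 918)) = √(12306 - 396) = √11910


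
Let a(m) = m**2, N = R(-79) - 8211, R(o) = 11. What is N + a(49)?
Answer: -5799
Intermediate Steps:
N = -8200 (N = 11 - 8211 = -8200)
N + a(49) = -8200 + 49**2 = -8200 + 2401 = -5799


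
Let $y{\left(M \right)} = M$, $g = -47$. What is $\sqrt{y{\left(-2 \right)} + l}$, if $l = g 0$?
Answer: $i \sqrt{2} \approx 1.4142 i$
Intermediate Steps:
$l = 0$ ($l = \left(-47\right) 0 = 0$)
$\sqrt{y{\left(-2 \right)} + l} = \sqrt{-2 + 0} = \sqrt{-2} = i \sqrt{2}$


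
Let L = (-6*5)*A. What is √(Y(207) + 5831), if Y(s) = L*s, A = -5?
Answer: √36881 ≈ 192.04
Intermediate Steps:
L = 150 (L = -6*5*(-5) = -30*(-5) = 150)
Y(s) = 150*s
√(Y(207) + 5831) = √(150*207 + 5831) = √(31050 + 5831) = √36881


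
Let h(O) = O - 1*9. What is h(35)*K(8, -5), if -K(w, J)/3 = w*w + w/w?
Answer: -5070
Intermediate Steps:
K(w, J) = -3 - 3*w² (K(w, J) = -3*(w*w + w/w) = -3*(w² + 1) = -3*(1 + w²) = -3 - 3*w²)
h(O) = -9 + O (h(O) = O - 9 = -9 + O)
h(35)*K(8, -5) = (-9 + 35)*(-3 - 3*8²) = 26*(-3 - 3*64) = 26*(-3 - 192) = 26*(-195) = -5070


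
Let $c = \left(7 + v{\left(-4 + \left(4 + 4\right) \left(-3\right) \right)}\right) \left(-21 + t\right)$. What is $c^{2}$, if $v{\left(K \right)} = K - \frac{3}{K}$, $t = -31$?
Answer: $\frac{57836025}{49} \approx 1.1803 \cdot 10^{6}$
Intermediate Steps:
$v{\left(K \right)} = K - \frac{3}{K}$
$c = \frac{7605}{7}$ ($c = \left(7 - \left(4 + \frac{3}{-4 + \left(4 + 4\right) \left(-3\right)} - \left(4 + 4\right) \left(-3\right)\right)\right) \left(-21 - 31\right) = \left(7 + \left(\left(-4 + 8 \left(-3\right)\right) - \frac{3}{-4 + 8 \left(-3\right)}\right)\right) \left(-52\right) = \left(7 - \left(28 + \frac{3}{-4 - 24}\right)\right) \left(-52\right) = \left(7 - \left(28 + \frac{3}{-28}\right)\right) \left(-52\right) = \left(7 - \frac{781}{28}\right) \left(-52\right) = \left(- \frac{585}{28}\right) \left(-52\right) = \frac{7605}{7} \approx 1086.4$)
$c^{2} = \left(\frac{7605}{7}\right)^{2} = \frac{57836025}{49}$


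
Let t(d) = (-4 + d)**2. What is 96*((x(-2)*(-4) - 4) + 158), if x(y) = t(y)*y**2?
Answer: -40512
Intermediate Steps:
x(y) = y**2*(-4 + y)**2 (x(y) = (-4 + y)**2*y**2 = y**2*(-4 + y)**2)
96*((x(-2)*(-4) - 4) + 158) = 96*((((-2)**2*(-4 - 2)**2)*(-4) - 4) + 158) = 96*(((4*(-6)**2)*(-4) - 4) + 158) = 96*(((4*36)*(-4) - 4) + 158) = 96*((144*(-4) - 4) + 158) = 96*((-576 - 4) + 158) = 96*(-580 + 158) = 96*(-422) = -40512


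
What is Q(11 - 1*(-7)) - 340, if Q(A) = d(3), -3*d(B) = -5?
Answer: -1015/3 ≈ -338.33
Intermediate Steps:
d(B) = 5/3 (d(B) = -⅓*(-5) = 5/3)
Q(A) = 5/3
Q(11 - 1*(-7)) - 340 = 5/3 - 340 = -1015/3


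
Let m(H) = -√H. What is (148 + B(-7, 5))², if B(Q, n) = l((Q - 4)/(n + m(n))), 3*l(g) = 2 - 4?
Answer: 195364/9 ≈ 21707.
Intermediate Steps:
l(g) = -⅔ (l(g) = (2 - 4)/3 = (⅓)*(-2) = -⅔)
B(Q, n) = -⅔
(148 + B(-7, 5))² = (148 - ⅔)² = (442/3)² = 195364/9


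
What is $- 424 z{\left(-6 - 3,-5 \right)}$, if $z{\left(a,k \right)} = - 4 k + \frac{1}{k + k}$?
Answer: $- \frac{42188}{5} \approx -8437.6$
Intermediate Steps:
$z{\left(a,k \right)} = \frac{1}{2 k} - 4 k$ ($z{\left(a,k \right)} = - 4 k + \frac{1}{2 k} = \frac{1}{2 k} - 4 k$)
$- 424 z{\left(-6 - 3,-5 \right)} = - 424 \left(\frac{1}{2 \left(-5\right)} - -20\right) = - 424 \left(\frac{1}{2} \left(- \frac{1}{5}\right) + 20\right) = - 424 \left(- \frac{1}{10} + 20\right) = \left(-424\right) \frac{199}{10} = - \frac{42188}{5}$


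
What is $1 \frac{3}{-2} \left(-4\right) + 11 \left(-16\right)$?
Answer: $-170$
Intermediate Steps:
$1 \frac{3}{-2} \left(-4\right) + 11 \left(-16\right) = 1 \cdot 3 \left(- \frac{1}{2}\right) \left(-4\right) - 176 = 1 \left(- \frac{3}{2}\right) \left(-4\right) - 176 = \left(- \frac{3}{2}\right) \left(-4\right) - 176 = 6 - 176 = -170$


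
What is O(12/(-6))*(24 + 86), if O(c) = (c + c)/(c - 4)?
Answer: 220/3 ≈ 73.333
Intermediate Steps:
O(c) = 2*c/(-4 + c) (O(c) = (2*c)/(-4 + c) = 2*c/(-4 + c))
O(12/(-6))*(24 + 86) = (2*(12/(-6))/(-4 + 12/(-6)))*(24 + 86) = (2*(12*(-⅙))/(-4 + 12*(-⅙)))*110 = (2*(-2)/(-4 - 2))*110 = (2*(-2)/(-6))*110 = (2*(-2)*(-⅙))*110 = (⅔)*110 = 220/3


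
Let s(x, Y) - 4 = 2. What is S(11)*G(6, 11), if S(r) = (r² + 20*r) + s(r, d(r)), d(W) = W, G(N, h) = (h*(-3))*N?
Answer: -68706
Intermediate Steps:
G(N, h) = -3*N*h (G(N, h) = (-3*h)*N = -3*N*h)
s(x, Y) = 6 (s(x, Y) = 4 + 2 = 6)
S(r) = 6 + r² + 20*r (S(r) = (r² + 20*r) + 6 = 6 + r² + 20*r)
S(11)*G(6, 11) = (6 + 11² + 20*11)*(-3*6*11) = (6 + 121 + 220)*(-198) = 347*(-198) = -68706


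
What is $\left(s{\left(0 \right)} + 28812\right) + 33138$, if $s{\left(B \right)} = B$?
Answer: $61950$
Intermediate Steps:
$\left(s{\left(0 \right)} + 28812\right) + 33138 = \left(0 + 28812\right) + 33138 = 28812 + 33138 = 61950$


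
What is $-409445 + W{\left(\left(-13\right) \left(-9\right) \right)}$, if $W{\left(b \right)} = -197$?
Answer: $-409642$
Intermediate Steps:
$-409445 + W{\left(\left(-13\right) \left(-9\right) \right)} = -409445 - 197 = -409642$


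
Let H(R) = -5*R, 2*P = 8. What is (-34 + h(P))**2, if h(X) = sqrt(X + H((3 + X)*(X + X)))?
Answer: 880 - 136*I*sqrt(69) ≈ 880.0 - 1129.7*I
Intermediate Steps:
P = 4 (P = (1/2)*8 = 4)
h(X) = sqrt(X - 10*X*(3 + X)) (h(X) = sqrt(X - 5*(3 + X)*(X + X)) = sqrt(X - 5*(3 + X)*2*X) = sqrt(X - 10*X*(3 + X)))
(-34 + h(P))**2 = (-34 + sqrt(4*(-29 - 10*4)))**2 = (-34 + sqrt(4*(-29 - 40)))**2 = (-34 + sqrt(4*(-69)))**2 = (-34 + sqrt(-276))**2 = (-34 + 2*I*sqrt(69))**2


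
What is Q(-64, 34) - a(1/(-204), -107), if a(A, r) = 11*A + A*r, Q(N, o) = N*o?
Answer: -37000/17 ≈ -2176.5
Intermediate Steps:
Q(-64, 34) - a(1/(-204), -107) = -64*34 - (11 - 107)/(-204) = -2176 - (-1)*(-96)/204 = -2176 - 1*8/17 = -2176 - 8/17 = -37000/17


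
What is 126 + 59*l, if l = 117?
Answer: 7029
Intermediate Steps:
126 + 59*l = 126 + 59*117 = 126 + 6903 = 7029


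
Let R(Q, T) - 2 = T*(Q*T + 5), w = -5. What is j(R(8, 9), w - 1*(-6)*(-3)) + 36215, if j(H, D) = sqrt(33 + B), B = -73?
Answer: 36215 + 2*I*sqrt(10) ≈ 36215.0 + 6.3246*I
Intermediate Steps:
R(Q, T) = 2 + T*(5 + Q*T) (R(Q, T) = 2 + T*(Q*T + 5) = 2 + T*(5 + Q*T))
j(H, D) = 2*I*sqrt(10) (j(H, D) = sqrt(33 - 73) = sqrt(-40) = 2*I*sqrt(10))
j(R(8, 9), w - 1*(-6)*(-3)) + 36215 = 2*I*sqrt(10) + 36215 = 36215 + 2*I*sqrt(10)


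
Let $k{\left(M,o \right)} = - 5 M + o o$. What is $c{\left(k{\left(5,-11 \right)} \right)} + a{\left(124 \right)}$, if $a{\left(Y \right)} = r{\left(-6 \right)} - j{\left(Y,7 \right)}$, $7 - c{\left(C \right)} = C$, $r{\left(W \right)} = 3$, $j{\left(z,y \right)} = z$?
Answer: $-210$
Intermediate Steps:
$k{\left(M,o \right)} = o^{2} - 5 M$ ($k{\left(M,o \right)} = - 5 M + o^{2} = o^{2} - 5 M$)
$c{\left(C \right)} = 7 - C$
$a{\left(Y \right)} = 3 - Y$
$c{\left(k{\left(5,-11 \right)} \right)} + a{\left(124 \right)} = \left(7 - \left(\left(-11\right)^{2} - 25\right)\right) + \left(3 - 124\right) = \left(7 - \left(121 - 25\right)\right) + \left(3 - 124\right) = \left(7 - 96\right) - 121 = -89 - 121 = -210$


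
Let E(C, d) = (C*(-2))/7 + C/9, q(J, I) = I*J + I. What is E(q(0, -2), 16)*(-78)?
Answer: -572/21 ≈ -27.238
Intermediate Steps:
q(J, I) = I + I*J
E(C, d) = -11*C/63 (E(C, d) = -2*C*(⅐) + C*(⅑) = -2*C/7 + C/9 = -11*C/63)
E(q(0, -2), 16)*(-78) = -(-22)*(1 + 0)/63*(-78) = -(-22)/63*(-78) = -11/63*(-2)*(-78) = (22/63)*(-78) = -572/21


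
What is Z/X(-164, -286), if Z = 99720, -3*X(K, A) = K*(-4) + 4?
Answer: -4986/11 ≈ -453.27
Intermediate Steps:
X(K, A) = -4/3 + 4*K/3 (X(K, A) = -(K*(-4) + 4)/3 = -(-4*K + 4)/3 = -(4 - 4*K)/3 = -4/3 + 4*K/3)
Z/X(-164, -286) = 99720/(-4/3 + (4/3)*(-164)) = 99720/(-4/3 - 656/3) = 99720/(-220) = 99720*(-1/220) = -4986/11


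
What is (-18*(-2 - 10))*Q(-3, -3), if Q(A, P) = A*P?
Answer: 1944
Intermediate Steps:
(-18*(-2 - 10))*Q(-3, -3) = (-18*(-2 - 10))*(-3*(-3)) = -18*(-12)*9 = 216*9 = 1944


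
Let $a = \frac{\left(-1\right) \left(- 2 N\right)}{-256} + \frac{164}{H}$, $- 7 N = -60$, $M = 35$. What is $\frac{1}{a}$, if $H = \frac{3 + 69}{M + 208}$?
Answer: $\frac{224}{123969} \approx 0.0018069$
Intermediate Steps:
$H = \frac{8}{27}$ ($H = \frac{3 + 69}{35 + 208} = \frac{72}{243} = 72 \cdot \frac{1}{243} = \frac{8}{27} \approx 0.2963$)
$N = \frac{60}{7}$ ($N = \left(- \frac{1}{7}\right) \left(-60\right) = \frac{60}{7} \approx 8.5714$)
$a = \frac{123969}{224}$ ($a = \frac{\left(-1\right) \left(\left(-2\right) \frac{60}{7}\right)}{-256} + \frac{164}{\frac{8}{27}} = \left(-1\right) \left(- \frac{120}{7}\right) \left(- \frac{1}{256}\right) + 164 \cdot \frac{27}{8} = \frac{120}{7} \left(- \frac{1}{256}\right) + \frac{1107}{2} = - \frac{15}{224} + \frac{1107}{2} = \frac{123969}{224} \approx 553.43$)
$\frac{1}{a} = \frac{1}{\frac{123969}{224}} = \frac{224}{123969}$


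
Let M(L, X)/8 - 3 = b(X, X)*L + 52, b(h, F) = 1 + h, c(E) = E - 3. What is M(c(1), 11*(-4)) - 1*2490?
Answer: -1362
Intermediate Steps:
c(E) = -3 + E
M(L, X) = 440 + 8*L*(1 + X) (M(L, X) = 24 + 8*((1 + X)*L + 52) = 24 + 8*(L*(1 + X) + 52) = 24 + 8*(52 + L*(1 + X)) = 24 + (416 + 8*L*(1 + X)) = 440 + 8*L*(1 + X))
M(c(1), 11*(-4)) - 1*2490 = (440 + 8*(-3 + 1)*(1 + 11*(-4))) - 1*2490 = (440 + 8*(-2)*(1 - 44)) - 2490 = (440 + 8*(-2)*(-43)) - 2490 = (440 + 688) - 2490 = 1128 - 2490 = -1362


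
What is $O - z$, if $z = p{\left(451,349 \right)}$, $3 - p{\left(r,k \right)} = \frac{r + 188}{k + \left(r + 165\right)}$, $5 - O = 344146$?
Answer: $- \frac{332098321}{965} \approx -3.4414 \cdot 10^{5}$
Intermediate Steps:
$O = -344141$ ($O = 5 - 344146 = -344141$)
$p{\left(r,k \right)} = 3 - \frac{188 + r}{165 + k + r}$ ($p{\left(r,k \right)} = 3 - \frac{r + 188}{k + \left(r + 165\right)} = 3 - \frac{188 + r}{k + \left(165 + r\right)} = 3 - \frac{188 + r}{165 + k + r}$)
$z = \frac{2256}{965}$ ($z = \frac{307 + 2 \cdot 451 + 3 \cdot 349}{165 + 349 + 451} = \frac{307 + 902 + 1047}{965} = \frac{1}{965} \cdot 2256 = \frac{2256}{965} \approx 2.3378$)
$O - z = -344141 - \frac{2256}{965} = - \frac{332098321}{965}$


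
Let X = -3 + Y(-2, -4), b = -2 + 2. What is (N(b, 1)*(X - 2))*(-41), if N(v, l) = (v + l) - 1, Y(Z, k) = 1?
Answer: 0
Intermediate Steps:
b = 0
X = -2 (X = -3 + 1 = -2)
N(v, l) = -1 + l + v (N(v, l) = (l + v) - 1 = -1 + l + v)
(N(b, 1)*(X - 2))*(-41) = ((-1 + 1 + 0)*(-2 - 2))*(-41) = (0*(-4))*(-41) = 0*(-41) = 0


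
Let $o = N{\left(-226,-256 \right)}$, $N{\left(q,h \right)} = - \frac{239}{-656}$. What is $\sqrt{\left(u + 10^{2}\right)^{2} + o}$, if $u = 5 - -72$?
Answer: $\frac{\sqrt{842634583}}{164} \approx 177.0$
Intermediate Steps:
$N{\left(q,h \right)} = \frac{239}{656}$ ($N{\left(q,h \right)} = \left(-239\right) \left(- \frac{1}{656}\right) = \frac{239}{656}$)
$u = 77$ ($u = 5 + 72 = 77$)
$o = \frac{239}{656} \approx 0.36433$
$\sqrt{\left(u + 10^{2}\right)^{2} + o} = \sqrt{\left(77 + 10^{2}\right)^{2} + \frac{239}{656}} = \sqrt{\left(77 + 100\right)^{2} + \frac{239}{656}} = \sqrt{177^{2} + \frac{239}{656}} = \sqrt{31329 + \frac{239}{656}} = \sqrt{\frac{20552063}{656}} = \frac{\sqrt{842634583}}{164}$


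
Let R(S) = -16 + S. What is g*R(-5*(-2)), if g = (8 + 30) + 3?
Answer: -246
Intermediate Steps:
g = 41 (g = 38 + 3 = 41)
g*R(-5*(-2)) = 41*(-16 - 5*(-2)) = 41*(-16 + 10) = 41*(-6) = -246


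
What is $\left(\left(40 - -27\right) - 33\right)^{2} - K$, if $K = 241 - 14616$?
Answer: $15531$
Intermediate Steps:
$K = -14375$ ($K = 241 - 14616 = -14375$)
$\left(\left(40 - -27\right) - 33\right)^{2} - K = \left(\left(40 - -27\right) - 33\right)^{2} - -14375 = \left(\left(40 + 27\right) - 33\right)^{2} + 14375 = \left(67 - 33\right)^{2} + 14375 = 34^{2} + 14375 = 1156 + 14375 = 15531$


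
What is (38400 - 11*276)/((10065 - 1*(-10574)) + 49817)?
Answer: 8841/17614 ≈ 0.50193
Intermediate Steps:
(38400 - 11*276)/((10065 - 1*(-10574)) + 49817) = (38400 - 3036)/((10065 + 10574) + 49817) = 35364/(20639 + 49817) = 35364/70456 = 35364*(1/70456) = 8841/17614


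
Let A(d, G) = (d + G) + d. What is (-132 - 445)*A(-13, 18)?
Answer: 4616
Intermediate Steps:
A(d, G) = G + 2*d (A(d, G) = (G + d) + d = G + 2*d)
(-132 - 445)*A(-13, 18) = (-132 - 445)*(18 + 2*(-13)) = -577*(18 - 26) = -577*(-8) = 4616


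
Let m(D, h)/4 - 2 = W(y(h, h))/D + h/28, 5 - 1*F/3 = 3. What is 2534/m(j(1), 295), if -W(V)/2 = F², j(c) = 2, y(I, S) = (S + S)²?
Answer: -17738/657 ≈ -26.998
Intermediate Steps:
y(I, S) = 4*S² (y(I, S) = (2*S)² = 4*S²)
F = 6 (F = 15 - 3*3 = 15 - 9 = 6)
W(V) = -72 (W(V) = -2*6² = -2*36 = -72)
m(D, h) = 8 - 288/D + h/7 (m(D, h) = 8 + 4*(-72/D + h/28) = 8 + (-288/D + h/7) = 8 - 288/D + h/7)
2534/m(j(1), 295) = 2534/(8 - 288/2 + (⅐)*295) = 2534/(8 - 288*½ + 295/7) = 2534/(8 - 144 + 295/7) = 2534/(-657/7) = 2534*(-7/657) = -17738/657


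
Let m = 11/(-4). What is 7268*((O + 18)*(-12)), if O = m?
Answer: -1330044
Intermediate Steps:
m = -11/4 (m = 11*(-1/4) = -11/4 ≈ -2.7500)
O = -11/4 ≈ -2.7500
7268*((O + 18)*(-12)) = 7268*((-11/4 + 18)*(-12)) = 7268*((61/4)*(-12)) = 7268*(-183) = -1330044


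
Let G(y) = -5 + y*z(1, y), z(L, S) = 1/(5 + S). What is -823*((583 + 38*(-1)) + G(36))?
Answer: -18250848/41 ≈ -4.4514e+5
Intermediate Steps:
G(y) = -5 + y/(5 + y)
-823*((583 + 38*(-1)) + G(36)) = -823*((583 + 38*(-1)) + (-25 - 4*36)/(5 + 36)) = -823*((583 - 38) + (-25 - 144)/41) = -823*(545 + (1/41)*(-169)) = -823*(545 - 169/41) = -823*22176/41 = -18250848/41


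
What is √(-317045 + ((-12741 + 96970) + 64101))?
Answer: I*√168715 ≈ 410.75*I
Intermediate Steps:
√(-317045 + ((-12741 + 96970) + 64101)) = √(-317045 + (84229 + 64101)) = √(-317045 + 148330) = √(-168715) = I*√168715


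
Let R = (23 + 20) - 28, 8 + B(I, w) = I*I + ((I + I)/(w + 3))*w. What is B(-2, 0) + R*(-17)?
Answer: -259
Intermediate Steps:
B(I, w) = -8 + I² + 2*I*w/(3 + w) (B(I, w) = -8 + (I*I + ((I + I)/(w + 3))*w) = -8 + (I² + ((2*I)/(3 + w))*w) = -8 + (I² + (2*I/(3 + w))*w) = -8 + (I² + 2*I*w/(3 + w)) = -8 + I² + 2*I*w/(3 + w))
R = 15 (R = 43 - 28 = 15)
B(-2, 0) + R*(-17) = (-24 - 8*0 + 3*(-2)² + 0*(-2)² + 2*(-2)*0)/(3 + 0) + 15*(-17) = (-24 + 0 + 3*4 + 0*4 + 0)/3 - 255 = (-24 + 0 + 12 + 0 + 0)/3 - 255 = (⅓)*(-12) - 255 = -4 - 255 = -259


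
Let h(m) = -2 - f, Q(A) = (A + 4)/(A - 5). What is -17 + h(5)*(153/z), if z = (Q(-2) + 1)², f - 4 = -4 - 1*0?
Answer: -15419/25 ≈ -616.76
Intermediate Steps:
f = 0 (f = 4 + (-4 - 1*0) = 4 + (-4 + 0) = 4 - 4 = 0)
Q(A) = (4 + A)/(-5 + A)
h(m) = -2 (h(m) = -2 - 1*0 = -2 + 0 = -2)
z = 25/49 (z = ((4 - 2)/(-5 - 2) + 1)² = (2/(-7) + 1)² = (-⅐*2 + 1)² = (-2/7 + 1)² = (5/7)² = 25/49 ≈ 0.51020)
-17 + h(5)*(153/z) = -17 - 306/25/49 = -17 - 306*49/25 = -17 - 2*7497/25 = -17 - 14994/25 = -15419/25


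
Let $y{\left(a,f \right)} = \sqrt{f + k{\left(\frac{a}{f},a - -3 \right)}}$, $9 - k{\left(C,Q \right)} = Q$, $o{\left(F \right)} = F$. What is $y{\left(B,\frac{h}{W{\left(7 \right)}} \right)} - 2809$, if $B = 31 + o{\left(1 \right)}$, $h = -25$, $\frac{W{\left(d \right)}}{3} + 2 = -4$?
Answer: $-2809 + \frac{i \sqrt{886}}{6} \approx -2809.0 + 4.961 i$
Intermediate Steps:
$W{\left(d \right)} = -18$ ($W{\left(d \right)} = -6 + 3 \left(-4\right) = -6 - 12 = -18$)
$k{\left(C,Q \right)} = 9 - Q$
$B = 32$ ($B = 31 + 1 = 32$)
$y{\left(a,f \right)} = \sqrt{6 + f - a}$ ($y{\left(a,f \right)} = \sqrt{f - \left(-9 + 3 + a\right)} = \sqrt{f - \left(-6 + a\right)} = \sqrt{6 + f - a}$)
$y{\left(B,\frac{h}{W{\left(7 \right)}} \right)} - 2809 = \sqrt{6 - \frac{25}{-18} - 32} - 2809 = \sqrt{6 - - \frac{25}{18} - 32} - 2809 = \sqrt{6 + \frac{25}{18} - 32} - 2809 = \sqrt{- \frac{443}{18}} - 2809 = \frac{i \sqrt{886}}{6} - 2809 = -2809 + \frac{i \sqrt{886}}{6}$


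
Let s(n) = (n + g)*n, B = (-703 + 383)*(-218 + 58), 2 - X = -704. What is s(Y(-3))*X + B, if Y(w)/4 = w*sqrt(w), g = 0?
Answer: -253792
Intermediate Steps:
Y(w) = 4*w**(3/2) (Y(w) = 4*(w*sqrt(w)) = 4*w**(3/2))
X = 706 (X = 2 - 1*(-704) = 2 + 704 = 706)
B = 51200 (B = -320*(-160) = 51200)
s(n) = n**2 (s(n) = (n + 0)*n = n*n = n**2)
s(Y(-3))*X + B = (4*(-3)**(3/2))**2*706 + 51200 = (4*(-3*I*sqrt(3)))**2*706 + 51200 = (-12*I*sqrt(3))**2*706 + 51200 = -432*706 + 51200 = -304992 + 51200 = -253792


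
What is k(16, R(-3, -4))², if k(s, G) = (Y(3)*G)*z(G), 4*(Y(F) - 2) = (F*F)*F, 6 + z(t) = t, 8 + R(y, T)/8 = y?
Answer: 5238864400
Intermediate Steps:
R(y, T) = -64 + 8*y
z(t) = -6 + t
Y(F) = 2 + F³/4 (Y(F) = 2 + ((F*F)*F)/4 = 2 + (F²*F)/4 = 2 + F³/4)
k(s, G) = 35*G*(-6 + G)/4 (k(s, G) = ((2 + (¼)*3³)*G)*(-6 + G) = ((2 + (¼)*27)*G)*(-6 + G) = ((2 + 27/4)*G)*(-6 + G) = (35*G/4)*(-6 + G) = 35*G*(-6 + G)/4)
k(16, R(-3, -4))² = (35*(-64 + 8*(-3))*(-6 + (-64 + 8*(-3)))/4)² = (35*(-64 - 24)*(-6 + (-64 - 24))/4)² = ((35/4)*(-88)*(-6 - 88))² = ((35/4)*(-88)*(-94))² = 72380² = 5238864400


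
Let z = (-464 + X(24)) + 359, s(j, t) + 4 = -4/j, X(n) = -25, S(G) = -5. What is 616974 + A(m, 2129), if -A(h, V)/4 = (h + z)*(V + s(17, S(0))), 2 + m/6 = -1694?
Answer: 1499540662/17 ≈ 8.8208e+7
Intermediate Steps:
m = -10176 (m = -12 + 6*(-1694) = -12 - 10164 = -10176)
s(j, t) = -4 - 4/j
z = -130 (z = (-464 - 25) + 359 = -489 + 359 = -130)
A(h, V) = -4*(-130 + h)*(-72/17 + V) (A(h, V) = -4*(h - 130)*(V + (-4 - 4/17)) = -4*(-130 + h)*(V + (-4 - 4*1/17)) = -4*(-130 + h)*(V + (-4 - 4/17)) = -4*(-130 + h)*(V - 72/17) = -4*(-130 + h)*(-72/17 + V))
616974 + A(m, 2129) = 616974 + (-37440/17 + 520*2129 + (288/17)*(-10176) - 4*2129*(-10176)) = 616974 + (-37440/17 + 1107080 - 2930688/17 + 86658816) = 616974 + 1489052104/17 = 1499540662/17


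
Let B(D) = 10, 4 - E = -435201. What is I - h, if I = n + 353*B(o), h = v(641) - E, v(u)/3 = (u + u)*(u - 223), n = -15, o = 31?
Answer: -1168908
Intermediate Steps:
E = 435205 (E = 4 - 1*(-435201) = 4 + 435201 = 435205)
v(u) = 6*u*(-223 + u) (v(u) = 3*((u + u)*(u - 223)) = 3*((2*u)*(-223 + u)) = 3*(2*u*(-223 + u)) = 6*u*(-223 + u))
h = 1172423 (h = 6*641*(-223 + 641) - 1*435205 = 6*641*418 - 435205 = 1607628 - 435205 = 1172423)
I = 3515 (I = -15 + 353*10 = -15 + 3530 = 3515)
I - h = 3515 - 1*1172423 = 3515 - 1172423 = -1168908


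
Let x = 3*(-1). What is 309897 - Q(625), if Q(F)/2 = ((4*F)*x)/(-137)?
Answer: 42440889/137 ≈ 3.0979e+5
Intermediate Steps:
x = -3
Q(F) = 24*F/137 (Q(F) = 2*(((4*F)*(-3))/(-137)) = 2*(-12*F*(-1/137)) = 2*(12*F/137) = 24*F/137)
309897 - Q(625) = 309897 - 24*625/137 = 309897 - 1*15000/137 = 309897 - 15000/137 = 42440889/137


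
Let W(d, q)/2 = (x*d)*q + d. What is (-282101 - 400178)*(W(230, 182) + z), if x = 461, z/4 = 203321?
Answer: -26887703865256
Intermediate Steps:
z = 813284 (z = 4*203321 = 813284)
W(d, q) = 2*d + 922*d*q (W(d, q) = 2*((461*d)*q + d) = 2*(461*d*q + d) = 2*(d + 461*d*q) = 2*d + 922*d*q)
(-282101 - 400178)*(W(230, 182) + z) = (-282101 - 400178)*(2*230*(1 + 461*182) + 813284) = -682279*(2*230*(1 + 83902) + 813284) = -682279*(2*230*83903 + 813284) = -682279*(38595380 + 813284) = -682279*39408664 = -26887703865256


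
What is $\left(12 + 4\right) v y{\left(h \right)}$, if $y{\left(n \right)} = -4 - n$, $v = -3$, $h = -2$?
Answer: $96$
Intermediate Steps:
$\left(12 + 4\right) v y{\left(h \right)} = \left(12 + 4\right) \left(-3\right) \left(-4 - -2\right) = 16 \left(-3\right) \left(-4 + 2\right) = \left(-48\right) \left(-2\right) = 96$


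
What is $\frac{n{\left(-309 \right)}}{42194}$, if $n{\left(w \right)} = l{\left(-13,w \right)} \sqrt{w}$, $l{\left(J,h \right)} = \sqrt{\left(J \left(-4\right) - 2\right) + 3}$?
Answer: $\frac{i \sqrt{16377}}{42194} \approx 0.003033 i$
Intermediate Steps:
$l{\left(J,h \right)} = \sqrt{1 - 4 J}$ ($l{\left(J,h \right)} = \sqrt{\left(- 4 J - 2\right) + 3} = \sqrt{\left(-2 - 4 J\right) + 3} = \sqrt{1 - 4 J}$)
$n{\left(w \right)} = \sqrt{53} \sqrt{w}$ ($n{\left(w \right)} = \sqrt{1 - -52} \sqrt{w} = \sqrt{1 + 52} \sqrt{w} = \sqrt{53} \sqrt{w}$)
$\frac{n{\left(-309 \right)}}{42194} = \frac{\sqrt{53} \sqrt{-309}}{42194} = \sqrt{53} i \sqrt{309} \cdot \frac{1}{42194} = i \sqrt{16377} \cdot \frac{1}{42194} = \frac{i \sqrt{16377}}{42194}$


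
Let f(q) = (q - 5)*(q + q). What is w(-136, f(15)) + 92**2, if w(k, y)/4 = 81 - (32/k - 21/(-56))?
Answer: 298773/34 ≈ 8787.4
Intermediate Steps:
f(q) = 2*q*(-5 + q) (f(q) = (-5 + q)*(2*q) = 2*q*(-5 + q))
w(k, y) = 645/2 - 128/k (w(k, y) = 4*(81 - (32/k - 21/(-56))) = 4*(81 - (32/k - 21*(-1/56))) = 4*(81 - (32/k + 3/8)) = 4*(81 - (3/8 + 32/k)) = 4*(81 + (-3/8 - 32/k)) = 4*(645/8 - 32/k) = 645/2 - 128/k)
w(-136, f(15)) + 92**2 = (645/2 - 128/(-136)) + 92**2 = (645/2 - 128*(-1/136)) + 8464 = (645/2 + 16/17) + 8464 = 10997/34 + 8464 = 298773/34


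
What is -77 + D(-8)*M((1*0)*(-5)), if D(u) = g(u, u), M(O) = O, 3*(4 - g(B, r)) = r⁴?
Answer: -77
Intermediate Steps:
g(B, r) = 4 - r⁴/3
D(u) = 4 - u⁴/3
-77 + D(-8)*M((1*0)*(-5)) = -77 + (4 - ⅓*(-8)⁴)*((1*0)*(-5)) = -77 + (4 - ⅓*4096)*(0*(-5)) = -77 + (4 - 4096/3)*0 = -77 - 4084/3*0 = -77 + 0 = -77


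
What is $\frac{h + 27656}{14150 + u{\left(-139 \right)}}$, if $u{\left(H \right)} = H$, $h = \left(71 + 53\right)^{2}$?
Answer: $\frac{43032}{14011} \approx 3.0713$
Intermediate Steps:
$h = 15376$ ($h = 124^{2} = 15376$)
$\frac{h + 27656}{14150 + u{\left(-139 \right)}} = \frac{15376 + 27656}{14150 - 139} = \frac{43032}{14011}$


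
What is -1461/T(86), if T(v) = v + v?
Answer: -1461/172 ≈ -8.4942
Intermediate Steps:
T(v) = 2*v
-1461/T(86) = -1461/(2*86) = -1461/172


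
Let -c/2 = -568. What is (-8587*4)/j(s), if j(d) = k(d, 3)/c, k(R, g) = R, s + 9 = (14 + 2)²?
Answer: -39019328/247 ≈ -1.5797e+5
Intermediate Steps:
s = 247 (s = -9 + (14 + 2)² = -9 + 16² = -9 + 256 = 247)
c = 1136 (c = -2*(-568) = 1136)
j(d) = d/1136
(-8587*4)/j(s) = (-8587*4)/(((1/1136)*247)) = -34348/247/1136 = -34348*1136/247 = -39019328/247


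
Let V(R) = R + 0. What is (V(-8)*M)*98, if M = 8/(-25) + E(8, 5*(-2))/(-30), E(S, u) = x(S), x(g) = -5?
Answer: 9016/75 ≈ 120.21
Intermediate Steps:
E(S, u) = -5
V(R) = R
M = -23/150 (M = 8/(-25) - 5/(-30) = 8*(-1/25) - 5*(-1/30) = -8/25 + ⅙ = -23/150 ≈ -0.15333)
(V(-8)*M)*98 = -8*(-23/150)*98 = (92/75)*98 = 9016/75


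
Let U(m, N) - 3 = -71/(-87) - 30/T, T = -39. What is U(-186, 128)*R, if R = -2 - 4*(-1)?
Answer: 10372/1131 ≈ 9.1706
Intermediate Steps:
R = 2 (R = -2 + 4 = 2)
U(m, N) = 5186/1131 (U(m, N) = 3 + (-71/(-87) - 30/(-39)) = 3 + (-71*(-1/87) - 30*(-1/39)) = 3 + (71/87 + 10/13) = 3 + 1793/1131 = 5186/1131)
U(-186, 128)*R = (5186/1131)*2 = 10372/1131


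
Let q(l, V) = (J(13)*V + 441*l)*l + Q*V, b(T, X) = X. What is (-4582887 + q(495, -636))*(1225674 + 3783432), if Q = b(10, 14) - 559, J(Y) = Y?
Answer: 499543604954388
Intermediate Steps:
Q = -545 (Q = 14 - 559 = -545)
q(l, V) = -545*V + l*(13*V + 441*l) (q(l, V) = (13*V + 441*l)*l - 545*V = l*(13*V + 441*l) - 545*V = -545*V + l*(13*V + 441*l))
(-4582887 + q(495, -636))*(1225674 + 3783432) = (-4582887 + (-545*(-636) + 441*495**2 + 13*(-636)*495))*(1225674 + 3783432) = (-4582887 + (346620 + 441*245025 - 4092660))*5009106 = (-4582887 + (346620 + 108056025 - 4092660))*5009106 = (-4582887 + 104309985)*5009106 = 99727098*5009106 = 499543604954388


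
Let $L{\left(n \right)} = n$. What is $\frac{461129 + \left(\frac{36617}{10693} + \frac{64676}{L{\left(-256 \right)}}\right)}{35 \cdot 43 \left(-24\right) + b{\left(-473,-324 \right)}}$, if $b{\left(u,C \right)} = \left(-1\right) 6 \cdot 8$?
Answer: $- \frac{315404001779}{24751643136} \approx -12.743$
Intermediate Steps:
$b{\left(u,C \right)} = -48$ ($b{\left(u,C \right)} = \left(-6\right) 8 = -48$)
$\frac{461129 + \left(\frac{36617}{10693} + \frac{64676}{L{\left(-256 \right)}}\right)}{35 \cdot 43 \left(-24\right) + b{\left(-473,-324 \right)}} = \frac{461129 + \left(\frac{36617}{10693} + \frac{64676}{-256}\right)}{35 \cdot 43 \left(-24\right) - 48} = \frac{461129 + \left(36617 \cdot \frac{1}{10693} + 64676 \left(- \frac{1}{256}\right)\right)}{1505 \left(-24\right) - 48} = \frac{461129 + \left(\frac{36617}{10693} - \frac{16169}{64}\right)}{-36120 - 48} = \frac{461129 - \frac{170551629}{684352}}{-36168} = \frac{315404001779}{684352} \left(- \frac{1}{36168}\right) = - \frac{315404001779}{24751643136}$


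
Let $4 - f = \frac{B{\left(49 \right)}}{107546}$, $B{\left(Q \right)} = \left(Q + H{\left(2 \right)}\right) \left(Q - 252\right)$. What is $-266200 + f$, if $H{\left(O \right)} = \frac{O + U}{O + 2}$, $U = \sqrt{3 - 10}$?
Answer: $- \frac{57256609935}{215092} + \frac{203 i \sqrt{7}}{430184} \approx -2.662 \cdot 10^{5} + 0.0012485 i$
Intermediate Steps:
$U = i \sqrt{7}$ ($U = \sqrt{-7} = i \sqrt{7} \approx 2.6458 i$)
$H{\left(O \right)} = \frac{O + i \sqrt{7}}{2 + O}$ ($H{\left(O \right)} = \frac{O + i \sqrt{7}}{O + 2} = \frac{O + i \sqrt{7}}{2 + O}$)
$B{\left(Q \right)} = \left(-252 + Q\right) \left(\frac{1}{2} + Q + \frac{i \sqrt{7}}{4}\right)$ ($B{\left(Q \right)} = \left(Q + \frac{2 + i \sqrt{7}}{2 + 2}\right) \left(Q - 252\right) = \left(Q + \frac{2 + i \sqrt{7}}{4}\right) \left(-252 + Q\right) = \left(Q + \left(\frac{1}{2} + \frac{i \sqrt{7}}{4}\right)\right) \left(-252 + Q\right) = \left(\frac{1}{2} + Q + \frac{i \sqrt{7}}{4}\right) \left(-252 + Q\right) = \left(-252 + Q\right) \left(\frac{1}{2} + Q + \frac{i \sqrt{7}}{4}\right)$)
$f = \frac{880465}{215092} + \frac{203 i \sqrt{7}}{430184}$ ($f = 4 - \frac{-126 + 49^{2} - \frac{24647}{2} - 63 i \sqrt{7} + \frac{1}{4} i 49 \sqrt{7}}{107546} = 4 - \left(-126 + 2401 - \frac{24647}{2} - 63 i \sqrt{7} + \frac{49 i \sqrt{7}}{4}\right) \frac{1}{107546} = 4 - \left(- \frac{20097}{2} - \frac{203 i \sqrt{7}}{4}\right) \frac{1}{107546} = 4 - \left(- \frac{20097}{215092} - \frac{203 i \sqrt{7}}{430184}\right) = 4 + \left(\frac{20097}{215092} + \frac{203 i \sqrt{7}}{430184}\right) = \frac{880465}{215092} + \frac{203 i \sqrt{7}}{430184} \approx 4.0934 + 0.0012485 i$)
$-266200 + f = -266200 + \left(\frac{880465}{215092} + \frac{203 i \sqrt{7}}{430184}\right) = - \frac{57256609935}{215092} + \frac{203 i \sqrt{7}}{430184}$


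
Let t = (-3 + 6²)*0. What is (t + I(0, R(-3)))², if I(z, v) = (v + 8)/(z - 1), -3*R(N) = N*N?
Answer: 25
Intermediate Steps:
R(N) = -N²/3 (R(N) = -N*N/3 = -N²/3)
I(z, v) = (8 + v)/(-1 + z)
t = 0 (t = (-3 + 36)*0 = 33*0 = 0)
(t + I(0, R(-3)))² = (0 + (8 - ⅓*(-3)²)/(-1 + 0))² = (0 + (8 - ⅓*9)/(-1))² = (0 - (8 - 3))² = (0 - 1*5)² = (0 - 5)² = (-5)² = 25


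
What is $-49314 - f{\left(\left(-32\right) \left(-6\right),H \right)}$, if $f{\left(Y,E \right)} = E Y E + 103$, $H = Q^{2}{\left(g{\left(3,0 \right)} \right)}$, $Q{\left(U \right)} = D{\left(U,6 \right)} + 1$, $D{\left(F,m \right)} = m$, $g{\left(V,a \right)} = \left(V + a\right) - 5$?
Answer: $-510409$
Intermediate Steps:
$g{\left(V,a \right)} = -5 + V + a$
$Q{\left(U \right)} = 7$ ($Q{\left(U \right)} = 6 + 1 = 7$)
$H = 49$ ($H = 7^{2} = 49$)
$f{\left(Y,E \right)} = 103 + Y E^{2}$ ($f{\left(Y,E \right)} = Y E^{2} + 103 = 103 + Y E^{2}$)
$-49314 - f{\left(\left(-32\right) \left(-6\right),H \right)} = -49314 - \left(103 + \left(-32\right) \left(-6\right) 49^{2}\right) = -49314 - \left(103 + 192 \cdot 2401\right) = -49314 - \left(103 + 460992\right) = -49314 - 461095 = -510409$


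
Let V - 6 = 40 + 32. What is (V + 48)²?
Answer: 15876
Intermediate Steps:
V = 78 (V = 6 + (40 + 32) = 6 + 72 = 78)
(V + 48)² = (78 + 48)² = 126² = 15876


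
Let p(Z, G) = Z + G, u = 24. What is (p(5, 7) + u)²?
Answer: 1296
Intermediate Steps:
p(Z, G) = G + Z
(p(5, 7) + u)² = ((7 + 5) + 24)² = (12 + 24)² = 36² = 1296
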